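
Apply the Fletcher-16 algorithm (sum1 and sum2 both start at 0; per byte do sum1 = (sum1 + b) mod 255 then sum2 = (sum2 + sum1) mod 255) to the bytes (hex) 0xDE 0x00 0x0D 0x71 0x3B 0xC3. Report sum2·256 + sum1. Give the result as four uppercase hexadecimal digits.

Running sums (mod 255):
  after byte 0 (0xDE): sum1=222, sum2=222
  after byte 1 (0x00): sum1=222, sum2=189
  after byte 2 (0x0D): sum1=235, sum2=169
  after byte 3 (0x71): sum1=93, sum2=7
  after byte 4 (0x3B): sum1=152, sum2=159
  after byte 5 (0xC3): sum1=92, sum2=251
Checksum = sum2·256 + sum1 = 251·256 + 92 = 64348 = 0xFB5C.

FB5C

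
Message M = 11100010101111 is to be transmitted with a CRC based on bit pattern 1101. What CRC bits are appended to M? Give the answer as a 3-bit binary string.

Append 3 zeros: 11100010101111000. Divide by 1101 (XOR where the leading bit is 1):
  pos 0: 1110 XOR 1101 = 0011
  pos 2: 1100 XOR 1101 = 0001
  pos 5: 1101 XOR 1101 = 0000
  pos 10: 1111 XOR 1101 = 0010
  pos 12: 1000 XOR 1101 = 0101
  pos 13: 1010 XOR 1101 = 0111
Remainder (last 3 bits) = 111. This is the CRC / FCS.

111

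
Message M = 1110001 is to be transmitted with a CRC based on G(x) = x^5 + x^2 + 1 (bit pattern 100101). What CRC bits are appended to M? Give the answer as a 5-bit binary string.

Append 5 zeros: 111000100000. Divide by 100101 (XOR where the leading bit is 1):
  pos 0: 111000 XOR 100101 = 011101
  pos 1: 111011 XOR 100101 = 011110
  pos 2: 111100 XOR 100101 = 011001
  pos 3: 110010 XOR 100101 = 010111
  pos 4: 101110 XOR 100101 = 001011
  pos 6: 101100 XOR 100101 = 001001
Remainder (last 5 bits) = 01001. This is the CRC / FCS.

01001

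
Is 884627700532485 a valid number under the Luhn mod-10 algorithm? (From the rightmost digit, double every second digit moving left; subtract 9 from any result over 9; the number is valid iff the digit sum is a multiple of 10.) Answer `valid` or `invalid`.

valid

From the right, keep odd positions and double even positions (subtract 9 from any doubled value over 9):
  doubled (positions 2,4,...): 7 4 1 0 5 3 7 → sum 27
  kept (positions 1,3,...): 5 4 3 0 7 2 4 8 → sum 33
Total = 60.
60 mod 10 = 0, so the number is valid.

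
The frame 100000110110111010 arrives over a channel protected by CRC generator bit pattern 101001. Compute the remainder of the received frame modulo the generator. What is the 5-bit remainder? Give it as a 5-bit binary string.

00000

Modulo-2 division of 100000110110111010 by 101001:
  pos 0: 100000 XOR 101001 = 001001
  pos 2: 100111 XOR 101001 = 001110
  pos 4: 111001 XOR 101001 = 010000
  pos 5: 100001 XOR 101001 = 001000
  pos 7: 100001 XOR 101001 = 001000
  pos 9: 100011 XOR 101001 = 001010
  pos 11: 101001 XOR 101001 = 000000
Remainder = 00000 (zero — the frame passes the CRC check).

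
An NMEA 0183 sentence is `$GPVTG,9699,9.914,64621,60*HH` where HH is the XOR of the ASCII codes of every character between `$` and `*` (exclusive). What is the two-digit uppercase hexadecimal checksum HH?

47

XOR the ASCII codes of the payload characters:
  'G' = 0x47 → acc = 0x47
  'P' = 0x50 → acc = 0x17
  'V' = 0x56 → acc = 0x41
  'T' = 0x54 → acc = 0x15
  'G' = 0x47 → acc = 0x52
  ',' = 0x2C → acc = 0x7E
  '9' = 0x39 → acc = 0x47
  '6' = 0x36 → acc = 0x71
  '9' = 0x39 → acc = 0x48
  '9' = 0x39 → acc = 0x71
  ',' = 0x2C → acc = 0x5D
  '9' = 0x39 → acc = 0x64
  '.' = 0x2E → acc = 0x4A
  '9' = 0x39 → acc = 0x73
  '1' = 0x31 → acc = 0x42
  '4' = 0x34 → acc = 0x76
  ',' = 0x2C → acc = 0x5A
  '6' = 0x36 → acc = 0x6C
  '4' = 0x34 → acc = 0x58
  '6' = 0x36 → acc = 0x6E
  '2' = 0x32 → acc = 0x5C
  '1' = 0x31 → acc = 0x6D
  ',' = 0x2C → acc = 0x41
  '6' = 0x36 → acc = 0x77
  '0' = 0x30 → acc = 0x47
Checksum = 0x47.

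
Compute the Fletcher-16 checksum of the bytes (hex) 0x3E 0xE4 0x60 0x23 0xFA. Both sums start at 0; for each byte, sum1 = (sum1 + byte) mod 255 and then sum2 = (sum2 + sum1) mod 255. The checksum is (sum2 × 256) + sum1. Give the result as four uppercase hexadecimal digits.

2DA1

Running sums (mod 255):
  after byte 0 (0x3E): sum1=62, sum2=62
  after byte 1 (0xE4): sum1=35, sum2=97
  after byte 2 (0x60): sum1=131, sum2=228
  after byte 3 (0x23): sum1=166, sum2=139
  after byte 4 (0xFA): sum1=161, sum2=45
Checksum = sum2·256 + sum1 = 45·256 + 161 = 11681 = 0x2DA1.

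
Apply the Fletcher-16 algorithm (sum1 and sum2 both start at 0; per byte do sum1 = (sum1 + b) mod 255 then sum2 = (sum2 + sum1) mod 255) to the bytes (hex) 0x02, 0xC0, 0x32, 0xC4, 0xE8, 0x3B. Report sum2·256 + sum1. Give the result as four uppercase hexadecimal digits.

F3DD

Running sums (mod 255):
  after byte 0 (0x02): sum1=2, sum2=2
  after byte 1 (0xC0): sum1=194, sum2=196
  after byte 2 (0x32): sum1=244, sum2=185
  after byte 3 (0xC4): sum1=185, sum2=115
  after byte 4 (0xE8): sum1=162, sum2=22
  after byte 5 (0x3B): sum1=221, sum2=243
Checksum = sum2·256 + sum1 = 243·256 + 221 = 62429 = 0xF3DD.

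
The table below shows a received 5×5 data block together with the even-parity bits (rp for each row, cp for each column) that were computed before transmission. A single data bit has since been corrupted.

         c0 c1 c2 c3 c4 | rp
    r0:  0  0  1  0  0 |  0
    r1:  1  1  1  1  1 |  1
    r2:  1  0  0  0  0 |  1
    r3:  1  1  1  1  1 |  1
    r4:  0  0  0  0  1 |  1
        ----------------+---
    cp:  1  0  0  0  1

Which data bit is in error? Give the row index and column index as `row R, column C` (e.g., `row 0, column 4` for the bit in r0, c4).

row 0, column 2

Recompute each row's even parity and compare to rp:
  r0: data parity 1, sent rp 0 → mismatch
  r1: data parity 1, sent rp 1 → ok
  r2: data parity 1, sent rp 1 → ok
  r3: data parity 1, sent rp 1 → ok
  r4: data parity 1, sent rp 1 → ok
Recompute each column's even parity and compare to cp:
  c0: data parity 1, sent cp 1 → ok
  c1: data parity 0, sent cp 0 → ok
  c2: data parity 1, sent cp 0 → mismatch
  c3: data parity 0, sent cp 0 → ok
  c4: data parity 1, sent cp 1 → ok
Exactly one row (r0) and one column (c2) fail → the flipped bit is at their intersection.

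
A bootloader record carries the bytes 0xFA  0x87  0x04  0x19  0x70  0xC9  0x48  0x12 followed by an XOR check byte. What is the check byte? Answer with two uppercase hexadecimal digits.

XOR the bytes together:
  start with 0xFA
  0xFA ⊕ 0x87 = 0x7D
  0x7D ⊕ 0x04 = 0x79
  0x79 ⊕ 0x19 = 0x60
  0x60 ⊕ 0x70 = 0x10
  0x10 ⊕ 0xC9 = 0xD9
  0xD9 ⊕ 0x48 = 0x91
  0x91 ⊕ 0x12 = 0x83

83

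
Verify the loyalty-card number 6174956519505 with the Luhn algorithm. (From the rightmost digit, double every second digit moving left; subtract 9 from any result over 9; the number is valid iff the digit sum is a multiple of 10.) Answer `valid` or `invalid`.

valid

From the right, keep odd positions and double even positions (subtract 9 from any doubled value over 9):
  doubled (positions 2,4,...): 0 9 1 1 8 2 → sum 21
  kept (positions 1,3,...): 5 5 1 6 9 7 6 → sum 39
Total = 60.
60 mod 10 = 0, so the number is valid.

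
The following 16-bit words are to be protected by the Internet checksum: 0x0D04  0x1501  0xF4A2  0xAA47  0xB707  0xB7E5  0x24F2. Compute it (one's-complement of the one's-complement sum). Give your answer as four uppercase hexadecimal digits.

AB30

One's-complement addition (fold any carry out of bit 15 back into bit 0):
  0x0D04 + 0x1501 = 0x02205
  0x2205 + 0xF4A2 = 0x116A7 → wrap carry → 0x16A8
  0x16A8 + 0xAA47 = 0x0C0EF
  0xC0EF + 0xB707 = 0x177F6 → wrap carry → 0x77F7
  0x77F7 + 0xB7E5 = 0x12FDC → wrap carry → 0x2FDD
  0x2FDD + 0x24F2 = 0x054CF
One's-complement sum = 0x54CF.
Checksum = ~0x54CF & 0xFFFF = 0xAB30.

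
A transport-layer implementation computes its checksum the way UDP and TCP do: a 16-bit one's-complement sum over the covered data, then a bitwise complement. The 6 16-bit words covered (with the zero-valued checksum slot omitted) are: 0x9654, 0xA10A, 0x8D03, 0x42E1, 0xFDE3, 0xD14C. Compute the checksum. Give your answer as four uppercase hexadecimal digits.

One's-complement addition (fold any carry out of bit 15 back into bit 0):
  0x9654 + 0xA10A = 0x1375E → wrap carry → 0x375F
  0x375F + 0x8D03 = 0x0C462
  0xC462 + 0x42E1 = 0x10743 → wrap carry → 0x0744
  0x0744 + 0xFDE3 = 0x10527 → wrap carry → 0x0528
  0x0528 + 0xD14C = 0x0D674
One's-complement sum = 0xD674.
Checksum = ~0xD674 & 0xFFFF = 0x298B.

298B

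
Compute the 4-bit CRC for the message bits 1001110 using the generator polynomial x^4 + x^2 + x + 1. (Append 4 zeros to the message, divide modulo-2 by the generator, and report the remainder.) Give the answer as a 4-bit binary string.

Append 4 zeros: 10011100000. Divide by 10111 (XOR where the leading bit is 1):
  pos 0: 10011 XOR 10111 = 00100
  pos 2: 10010 XOR 10111 = 00101
  pos 4: 10100 XOR 10111 = 00011
Remainder (last 4 bits) = 1100. This is the CRC / FCS.

1100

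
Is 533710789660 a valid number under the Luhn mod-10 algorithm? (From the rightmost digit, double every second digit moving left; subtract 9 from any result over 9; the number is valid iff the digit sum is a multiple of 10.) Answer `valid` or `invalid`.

valid

From the right, keep odd positions and double even positions (subtract 9 from any doubled value over 9):
  doubled (positions 2,4,...): 3 9 5 2 6 1 → sum 26
  kept (positions 1,3,...): 0 6 8 0 7 3 → sum 24
Total = 50.
50 mod 10 = 0, so the number is valid.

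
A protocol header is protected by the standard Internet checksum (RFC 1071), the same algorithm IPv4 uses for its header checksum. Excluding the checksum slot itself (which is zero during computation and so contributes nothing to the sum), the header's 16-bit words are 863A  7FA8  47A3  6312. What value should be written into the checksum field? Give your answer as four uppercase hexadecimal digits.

One's-complement addition (fold any carry out of bit 15 back into bit 0):
  0x863A + 0x7FA8 = 0x105E2 → wrap carry → 0x05E3
  0x05E3 + 0x47A3 = 0x04D86
  0x4D86 + 0x6312 = 0x0B098
One's-complement sum = 0xB098.
Checksum = ~0xB098 & 0xFFFF = 0x4F67.

4F67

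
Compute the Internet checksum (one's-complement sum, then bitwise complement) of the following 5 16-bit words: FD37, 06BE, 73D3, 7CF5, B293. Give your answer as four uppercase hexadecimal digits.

One's-complement addition (fold any carry out of bit 15 back into bit 0):
  0xFD37 + 0x06BE = 0x103F5 → wrap carry → 0x03F6
  0x03F6 + 0x73D3 = 0x077C9
  0x77C9 + 0x7CF5 = 0x0F4BE
  0xF4BE + 0xB293 = 0x1A751 → wrap carry → 0xA752
One's-complement sum = 0xA752.
Checksum = ~0xA752 & 0xFFFF = 0x58AD.

58AD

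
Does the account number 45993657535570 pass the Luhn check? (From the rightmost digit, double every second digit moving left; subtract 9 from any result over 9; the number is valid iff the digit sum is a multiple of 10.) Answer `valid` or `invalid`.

invalid

From the right, keep odd positions and double even positions (subtract 9 from any doubled value over 9):
  doubled (positions 2,4,...): 5 1 1 1 6 9 8 → sum 31
  kept (positions 1,3,...): 0 5 3 7 6 9 5 → sum 35
Total = 66.
66 mod 10 = 6, so the number is invalid.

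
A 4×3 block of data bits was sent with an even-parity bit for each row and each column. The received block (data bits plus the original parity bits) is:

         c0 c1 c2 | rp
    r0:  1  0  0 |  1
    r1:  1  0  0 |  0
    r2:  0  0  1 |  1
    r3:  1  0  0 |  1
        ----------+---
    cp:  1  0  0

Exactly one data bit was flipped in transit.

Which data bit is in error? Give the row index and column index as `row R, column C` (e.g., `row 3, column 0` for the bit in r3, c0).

row 1, column 2

Recompute each row's even parity and compare to rp:
  r0: data parity 1, sent rp 1 → ok
  r1: data parity 1, sent rp 0 → mismatch
  r2: data parity 1, sent rp 1 → ok
  r3: data parity 1, sent rp 1 → ok
Recompute each column's even parity and compare to cp:
  c0: data parity 1, sent cp 1 → ok
  c1: data parity 0, sent cp 0 → ok
  c2: data parity 1, sent cp 0 → mismatch
Exactly one row (r1) and one column (c2) fail → the flipped bit is at their intersection.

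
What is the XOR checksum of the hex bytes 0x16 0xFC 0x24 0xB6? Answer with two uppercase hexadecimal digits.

78

XOR the bytes together:
  start with 0x16
  0x16 ⊕ 0xFC = 0xEA
  0xEA ⊕ 0x24 = 0xCE
  0xCE ⊕ 0xB6 = 0x78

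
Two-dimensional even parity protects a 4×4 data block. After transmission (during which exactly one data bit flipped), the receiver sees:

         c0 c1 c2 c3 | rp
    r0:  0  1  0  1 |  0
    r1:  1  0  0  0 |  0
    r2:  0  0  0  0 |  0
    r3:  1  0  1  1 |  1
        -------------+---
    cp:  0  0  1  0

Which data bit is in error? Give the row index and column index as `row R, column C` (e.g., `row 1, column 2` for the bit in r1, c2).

Recompute each row's even parity and compare to rp:
  r0: data parity 0, sent rp 0 → ok
  r1: data parity 1, sent rp 0 → mismatch
  r2: data parity 0, sent rp 0 → ok
  r3: data parity 1, sent rp 1 → ok
Recompute each column's even parity and compare to cp:
  c0: data parity 0, sent cp 0 → ok
  c1: data parity 1, sent cp 0 → mismatch
  c2: data parity 1, sent cp 1 → ok
  c3: data parity 0, sent cp 0 → ok
Exactly one row (r1) and one column (c1) fail → the flipped bit is at their intersection.

row 1, column 1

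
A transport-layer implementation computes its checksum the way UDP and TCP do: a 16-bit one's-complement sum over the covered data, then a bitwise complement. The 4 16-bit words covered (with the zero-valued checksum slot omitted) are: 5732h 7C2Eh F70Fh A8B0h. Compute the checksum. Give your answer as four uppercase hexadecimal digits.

One's-complement addition (fold any carry out of bit 15 back into bit 0):
  0x5732 + 0x7C2E = 0x0D360
  0xD360 + 0xF70F = 0x1CA6F → wrap carry → 0xCA70
  0xCA70 + 0xA8B0 = 0x17320 → wrap carry → 0x7321
One's-complement sum = 0x7321.
Checksum = ~0x7321 & 0xFFFF = 0x8CDE.

8CDE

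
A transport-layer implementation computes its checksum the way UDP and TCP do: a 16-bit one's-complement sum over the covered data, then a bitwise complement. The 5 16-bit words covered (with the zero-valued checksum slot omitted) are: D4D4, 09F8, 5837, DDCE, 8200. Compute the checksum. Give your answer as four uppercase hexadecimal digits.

One's-complement addition (fold any carry out of bit 15 back into bit 0):
  0xD4D4 + 0x09F8 = 0x0DECC
  0xDECC + 0x5837 = 0x13703 → wrap carry → 0x3704
  0x3704 + 0xDDCE = 0x114D2 → wrap carry → 0x14D3
  0x14D3 + 0x8200 = 0x096D3
One's-complement sum = 0x96D3.
Checksum = ~0x96D3 & 0xFFFF = 0x692C.

692C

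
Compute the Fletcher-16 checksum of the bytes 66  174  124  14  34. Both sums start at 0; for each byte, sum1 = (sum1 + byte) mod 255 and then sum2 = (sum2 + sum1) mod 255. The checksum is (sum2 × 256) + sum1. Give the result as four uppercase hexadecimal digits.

Running sums (mod 255):
  after byte 0 (66): sum1=66, sum2=66
  after byte 1 (174): sum1=240, sum2=51
  after byte 2 (124): sum1=109, sum2=160
  after byte 3 (14): sum1=123, sum2=28
  after byte 4 (34): sum1=157, sum2=185
Checksum = sum2·256 + sum1 = 185·256 + 157 = 47517 = 0xB99D.

B99D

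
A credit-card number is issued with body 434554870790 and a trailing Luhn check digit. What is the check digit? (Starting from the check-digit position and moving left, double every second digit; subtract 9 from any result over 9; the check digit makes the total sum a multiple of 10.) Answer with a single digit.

5

Partial digits right→left: 0 9 7 0 7 8 4 5 5 4 3 4
Double every second digit counting from the check-digit position (so the 1st, 3rd, 5th, ... of the partial from the right).
  doubled (with −9 where >9): 0 5 5 8 1 6 → sum 25
  kept as-is: 9 0 8 5 4 4 → sum 30
Total = 25 + 30 = 55.
Check digit = (10 − (55 mod 10)) mod 10 = 5.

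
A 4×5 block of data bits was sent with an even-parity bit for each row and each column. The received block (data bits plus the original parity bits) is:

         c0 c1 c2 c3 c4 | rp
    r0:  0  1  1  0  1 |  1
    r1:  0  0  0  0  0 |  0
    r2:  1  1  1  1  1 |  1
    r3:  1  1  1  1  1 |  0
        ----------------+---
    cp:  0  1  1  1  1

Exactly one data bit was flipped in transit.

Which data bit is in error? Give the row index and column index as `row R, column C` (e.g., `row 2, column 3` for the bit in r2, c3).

Recompute each row's even parity and compare to rp:
  r0: data parity 1, sent rp 1 → ok
  r1: data parity 0, sent rp 0 → ok
  r2: data parity 1, sent rp 1 → ok
  r3: data parity 1, sent rp 0 → mismatch
Recompute each column's even parity and compare to cp:
  c0: data parity 0, sent cp 0 → ok
  c1: data parity 1, sent cp 1 → ok
  c2: data parity 1, sent cp 1 → ok
  c3: data parity 0, sent cp 1 → mismatch
  c4: data parity 1, sent cp 1 → ok
Exactly one row (r3) and one column (c3) fail → the flipped bit is at their intersection.

row 3, column 3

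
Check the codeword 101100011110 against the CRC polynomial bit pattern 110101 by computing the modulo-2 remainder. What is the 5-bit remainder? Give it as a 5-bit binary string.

Modulo-2 division of 101100011110 by 110101:
  pos 0: 101100 XOR 110101 = 011001
  pos 1: 110010 XOR 110101 = 000111
  pos 4: 111111 XOR 110101 = 001010
  pos 6: 101010 XOR 110101 = 011111
Remainder = 11111 (nonzero — an error is detected).

11111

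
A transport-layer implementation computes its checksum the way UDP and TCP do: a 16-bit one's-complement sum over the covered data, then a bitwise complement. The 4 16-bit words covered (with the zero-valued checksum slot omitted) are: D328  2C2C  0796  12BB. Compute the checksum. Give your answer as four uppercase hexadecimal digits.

One's-complement addition (fold any carry out of bit 15 back into bit 0):
  0xD328 + 0x2C2C = 0x0FF54
  0xFF54 + 0x0796 = 0x106EA → wrap carry → 0x06EB
  0x06EB + 0x12BB = 0x019A6
One's-complement sum = 0x19A6.
Checksum = ~0x19A6 & 0xFFFF = 0xE659.

E659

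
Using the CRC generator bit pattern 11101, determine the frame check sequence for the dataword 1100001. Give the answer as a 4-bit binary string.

0001

Append 4 zeros: 11000010000. Divide by 11101 (XOR where the leading bit is 1):
  pos 0: 11000 XOR 11101 = 00101
  pos 2: 10101 XOR 11101 = 01000
  pos 3: 10000 XOR 11101 = 01101
  pos 4: 11010 XOR 11101 = 00111
  pos 6: 11100 XOR 11101 = 00001
Remainder (last 4 bits) = 0001. This is the CRC / FCS.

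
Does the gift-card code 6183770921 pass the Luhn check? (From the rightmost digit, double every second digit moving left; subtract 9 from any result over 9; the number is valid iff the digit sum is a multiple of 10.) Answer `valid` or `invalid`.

From the right, keep odd positions and double even positions (subtract 9 from any doubled value over 9):
  doubled (positions 2,4,...): 4 0 5 7 3 → sum 19
  kept (positions 1,3,...): 1 9 7 3 1 → sum 21
Total = 40.
40 mod 10 = 0, so the number is valid.

valid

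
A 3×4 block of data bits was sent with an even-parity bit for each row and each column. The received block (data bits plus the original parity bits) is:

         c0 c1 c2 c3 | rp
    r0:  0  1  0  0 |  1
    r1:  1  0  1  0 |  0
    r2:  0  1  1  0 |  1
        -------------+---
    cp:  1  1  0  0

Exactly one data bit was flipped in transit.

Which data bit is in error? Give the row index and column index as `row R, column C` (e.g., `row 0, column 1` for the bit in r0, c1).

row 2, column 1

Recompute each row's even parity and compare to rp:
  r0: data parity 1, sent rp 1 → ok
  r1: data parity 0, sent rp 0 → ok
  r2: data parity 0, sent rp 1 → mismatch
Recompute each column's even parity and compare to cp:
  c0: data parity 1, sent cp 1 → ok
  c1: data parity 0, sent cp 1 → mismatch
  c2: data parity 0, sent cp 0 → ok
  c3: data parity 0, sent cp 0 → ok
Exactly one row (r2) and one column (c1) fail → the flipped bit is at their intersection.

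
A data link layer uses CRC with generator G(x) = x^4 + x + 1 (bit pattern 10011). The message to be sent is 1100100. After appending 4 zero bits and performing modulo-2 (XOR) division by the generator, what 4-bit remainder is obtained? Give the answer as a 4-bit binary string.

Append 4 zeros: 11001000000. Divide by 10011 (XOR where the leading bit is 1):
  pos 0: 11001 XOR 10011 = 01010
  pos 1: 10100 XOR 10011 = 00111
  pos 3: 11100 XOR 10011 = 01111
  pos 4: 11110 XOR 10011 = 01101
  pos 5: 11010 XOR 10011 = 01001
  pos 6: 10010 XOR 10011 = 00001
Remainder (last 4 bits) = 0001. This is the CRC / FCS.

0001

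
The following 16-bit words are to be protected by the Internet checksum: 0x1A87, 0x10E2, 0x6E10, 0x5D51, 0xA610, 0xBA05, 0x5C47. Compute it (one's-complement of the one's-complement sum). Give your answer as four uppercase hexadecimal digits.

4CD7

One's-complement addition (fold any carry out of bit 15 back into bit 0):
  0x1A87 + 0x10E2 = 0x02B69
  0x2B69 + 0x6E10 = 0x09979
  0x9979 + 0x5D51 = 0x0F6CA
  0xF6CA + 0xA610 = 0x19CDA → wrap carry → 0x9CDB
  0x9CDB + 0xBA05 = 0x156E0 → wrap carry → 0x56E1
  0x56E1 + 0x5C47 = 0x0B328
One's-complement sum = 0xB328.
Checksum = ~0xB328 & 0xFFFF = 0x4CD7.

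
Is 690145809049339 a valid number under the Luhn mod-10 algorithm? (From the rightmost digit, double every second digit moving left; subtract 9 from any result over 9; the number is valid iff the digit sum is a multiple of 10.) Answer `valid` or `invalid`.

valid

From the right, keep odd positions and double even positions (subtract 9 from any doubled value over 9):
  doubled (positions 2,4,...): 6 9 0 0 1 2 9 → sum 27
  kept (positions 1,3,...): 9 3 4 9 8 4 0 6 → sum 43
Total = 70.
70 mod 10 = 0, so the number is valid.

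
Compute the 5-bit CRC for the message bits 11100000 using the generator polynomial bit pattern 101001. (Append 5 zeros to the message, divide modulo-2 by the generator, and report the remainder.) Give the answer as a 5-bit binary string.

00010

Append 5 zeros: 1110000000000. Divide by 101001 (XOR where the leading bit is 1):
  pos 0: 111000 XOR 101001 = 010001
  pos 1: 100010 XOR 101001 = 001011
  pos 3: 101100 XOR 101001 = 000101
  pos 6: 101000 XOR 101001 = 000001
Remainder (last 5 bits) = 00010. This is the CRC / FCS.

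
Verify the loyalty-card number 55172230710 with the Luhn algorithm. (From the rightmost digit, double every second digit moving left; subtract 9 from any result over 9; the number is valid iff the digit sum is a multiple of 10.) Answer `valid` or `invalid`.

valid

From the right, keep odd positions and double even positions (subtract 9 from any doubled value over 9):
  doubled (positions 2,4,...): 2 0 4 5 1 → sum 12
  kept (positions 1,3,...): 0 7 3 2 1 5 → sum 18
Total = 30.
30 mod 10 = 0, so the number is valid.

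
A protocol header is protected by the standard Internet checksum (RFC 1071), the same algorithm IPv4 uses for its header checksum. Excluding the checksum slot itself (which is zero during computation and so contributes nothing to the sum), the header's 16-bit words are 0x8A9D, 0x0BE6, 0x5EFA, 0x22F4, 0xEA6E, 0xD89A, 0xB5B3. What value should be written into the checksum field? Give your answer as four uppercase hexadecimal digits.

6ED0

One's-complement addition (fold any carry out of bit 15 back into bit 0):
  0x8A9D + 0x0BE6 = 0x09683
  0x9683 + 0x5EFA = 0x0F57D
  0xF57D + 0x22F4 = 0x11871 → wrap carry → 0x1872
  0x1872 + 0xEA6E = 0x102E0 → wrap carry → 0x02E1
  0x02E1 + 0xD89A = 0x0DB7B
  0xDB7B + 0xB5B3 = 0x1912E → wrap carry → 0x912F
One's-complement sum = 0x912F.
Checksum = ~0x912F & 0xFFFF = 0x6ED0.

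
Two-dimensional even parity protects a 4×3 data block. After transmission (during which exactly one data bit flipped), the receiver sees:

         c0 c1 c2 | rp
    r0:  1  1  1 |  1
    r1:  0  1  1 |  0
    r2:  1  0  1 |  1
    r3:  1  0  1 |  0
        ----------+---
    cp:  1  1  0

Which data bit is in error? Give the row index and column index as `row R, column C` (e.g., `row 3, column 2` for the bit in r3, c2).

row 2, column 1

Recompute each row's even parity and compare to rp:
  r0: data parity 1, sent rp 1 → ok
  r1: data parity 0, sent rp 0 → ok
  r2: data parity 0, sent rp 1 → mismatch
  r3: data parity 0, sent rp 0 → ok
Recompute each column's even parity and compare to cp:
  c0: data parity 1, sent cp 1 → ok
  c1: data parity 0, sent cp 1 → mismatch
  c2: data parity 0, sent cp 0 → ok
Exactly one row (r2) and one column (c1) fail → the flipped bit is at their intersection.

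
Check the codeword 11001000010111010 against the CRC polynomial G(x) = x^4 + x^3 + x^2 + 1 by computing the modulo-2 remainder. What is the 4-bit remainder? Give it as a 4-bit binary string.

Modulo-2 division of 11001000010111010 by 11101:
  pos 0: 11001 XOR 11101 = 00100
  pos 2: 10000 XOR 11101 = 01101
  pos 3: 11010 XOR 11101 = 00111
  pos 5: 11101 XOR 11101 = 00000
  pos 11: 11101 XOR 11101 = 00000
Remainder = 0000 (zero — the frame passes the CRC check).

0000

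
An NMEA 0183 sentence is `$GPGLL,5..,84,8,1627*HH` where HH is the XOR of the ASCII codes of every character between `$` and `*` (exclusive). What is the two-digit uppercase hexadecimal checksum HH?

53

XOR the ASCII codes of the payload characters:
  'G' = 0x47 → acc = 0x47
  'P' = 0x50 → acc = 0x17
  'G' = 0x47 → acc = 0x50
  'L' = 0x4C → acc = 0x1C
  'L' = 0x4C → acc = 0x50
  ',' = 0x2C → acc = 0x7C
  '5' = 0x35 → acc = 0x49
  '.' = 0x2E → acc = 0x67
  '.' = 0x2E → acc = 0x49
  ',' = 0x2C → acc = 0x65
  '8' = 0x38 → acc = 0x5D
  '4' = 0x34 → acc = 0x69
  ',' = 0x2C → acc = 0x45
  '8' = 0x38 → acc = 0x7D
  ',' = 0x2C → acc = 0x51
  '1' = 0x31 → acc = 0x60
  '6' = 0x36 → acc = 0x56
  '2' = 0x32 → acc = 0x64
  '7' = 0x37 → acc = 0x53
Checksum = 0x53.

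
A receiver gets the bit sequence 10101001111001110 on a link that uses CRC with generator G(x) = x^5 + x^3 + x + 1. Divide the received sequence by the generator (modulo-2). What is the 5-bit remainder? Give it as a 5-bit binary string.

00000

Modulo-2 division of 10101001111001110 by 101011:
  pos 0: 101010 XOR 101011 = 000001
  pos 5: 101111 XOR 101011 = 000100
  pos 8: 100001 XOR 101011 = 001010
  pos 10: 101011 XOR 101011 = 000000
Remainder = 00000 (zero — the frame passes the CRC check).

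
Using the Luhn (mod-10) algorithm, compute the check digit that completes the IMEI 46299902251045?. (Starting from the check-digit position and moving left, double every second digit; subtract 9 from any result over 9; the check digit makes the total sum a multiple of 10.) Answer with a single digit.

1

Partial digits right→left: 5 4 0 1 5 2 2 0 9 9 9 2 6 4
Double every second digit counting from the check-digit position (so the 1st, 3rd, 5th, ... of the partial from the right).
  doubled (with −9 where >9): 1 0 1 4 9 9 3 → sum 27
  kept as-is: 4 1 2 0 9 2 4 → sum 22
Total = 27 + 22 = 49.
Check digit = (10 − (49 mod 10)) mod 10 = 1.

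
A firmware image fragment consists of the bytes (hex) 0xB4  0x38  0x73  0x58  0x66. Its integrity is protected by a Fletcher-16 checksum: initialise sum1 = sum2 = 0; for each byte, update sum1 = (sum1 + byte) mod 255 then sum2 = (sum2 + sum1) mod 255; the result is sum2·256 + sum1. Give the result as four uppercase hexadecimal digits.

Running sums (mod 255):
  after byte 0 (0xB4): sum1=180, sum2=180
  after byte 1 (0x38): sum1=236, sum2=161
  after byte 2 (0x73): sum1=96, sum2=2
  after byte 3 (0x58): sum1=184, sum2=186
  after byte 4 (0x66): sum1=31, sum2=217
Checksum = sum2·256 + sum1 = 217·256 + 31 = 55583 = 0xD91F.

D91F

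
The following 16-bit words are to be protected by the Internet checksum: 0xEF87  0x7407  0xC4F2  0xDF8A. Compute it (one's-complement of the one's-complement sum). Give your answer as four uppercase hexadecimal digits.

One's-complement addition (fold any carry out of bit 15 back into bit 0):
  0xEF87 + 0x7407 = 0x1638E → wrap carry → 0x638F
  0x638F + 0xC4F2 = 0x12881 → wrap carry → 0x2882
  0x2882 + 0xDF8A = 0x1080C → wrap carry → 0x080D
One's-complement sum = 0x080D.
Checksum = ~0x080D & 0xFFFF = 0xF7F2.

F7F2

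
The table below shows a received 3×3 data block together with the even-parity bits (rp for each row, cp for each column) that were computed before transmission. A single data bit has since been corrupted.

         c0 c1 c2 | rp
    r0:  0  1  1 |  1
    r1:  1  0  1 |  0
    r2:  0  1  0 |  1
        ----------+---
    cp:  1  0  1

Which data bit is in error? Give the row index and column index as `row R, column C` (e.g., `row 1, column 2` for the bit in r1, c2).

Recompute each row's even parity and compare to rp:
  r0: data parity 0, sent rp 1 → mismatch
  r1: data parity 0, sent rp 0 → ok
  r2: data parity 1, sent rp 1 → ok
Recompute each column's even parity and compare to cp:
  c0: data parity 1, sent cp 1 → ok
  c1: data parity 0, sent cp 0 → ok
  c2: data parity 0, sent cp 1 → mismatch
Exactly one row (r0) and one column (c2) fail → the flipped bit is at their intersection.

row 0, column 2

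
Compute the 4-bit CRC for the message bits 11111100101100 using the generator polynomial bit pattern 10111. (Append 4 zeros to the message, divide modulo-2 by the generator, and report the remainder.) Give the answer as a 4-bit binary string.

0100

Append 4 zeros: 111111001011000000. Divide by 10111 (XOR where the leading bit is 1):
  pos 0: 11111 XOR 10111 = 01000
  pos 1: 10001 XOR 10111 = 00110
  pos 3: 11000 XOR 10111 = 01111
  pos 4: 11111 XOR 10111 = 01000
  pos 5: 10000 XOR 10111 = 00111
  pos 7: 11111 XOR 10111 = 01000
  pos 8: 10000 XOR 10111 = 00111
  pos 10: 11100 XOR 10111 = 01011
  pos 11: 10110 XOR 10111 = 00001
Remainder (last 4 bits) = 0100. This is the CRC / FCS.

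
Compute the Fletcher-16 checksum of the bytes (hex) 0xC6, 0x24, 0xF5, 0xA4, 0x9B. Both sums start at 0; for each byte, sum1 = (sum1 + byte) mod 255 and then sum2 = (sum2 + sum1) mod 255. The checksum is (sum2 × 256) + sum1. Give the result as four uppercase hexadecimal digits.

3921

Running sums (mod 255):
  after byte 0 (0xC6): sum1=198, sum2=198
  after byte 1 (0x24): sum1=234, sum2=177
  after byte 2 (0xF5): sum1=224, sum2=146
  after byte 3 (0xA4): sum1=133, sum2=24
  after byte 4 (0x9B): sum1=33, sum2=57
Checksum = sum2·256 + sum1 = 57·256 + 33 = 14625 = 0x3921.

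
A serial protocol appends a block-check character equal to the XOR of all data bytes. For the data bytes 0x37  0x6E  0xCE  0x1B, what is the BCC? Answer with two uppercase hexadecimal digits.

8C

XOR the bytes together:
  start with 0x37
  0x37 ⊕ 0x6E = 0x59
  0x59 ⊕ 0xCE = 0x97
  0x97 ⊕ 0x1B = 0x8C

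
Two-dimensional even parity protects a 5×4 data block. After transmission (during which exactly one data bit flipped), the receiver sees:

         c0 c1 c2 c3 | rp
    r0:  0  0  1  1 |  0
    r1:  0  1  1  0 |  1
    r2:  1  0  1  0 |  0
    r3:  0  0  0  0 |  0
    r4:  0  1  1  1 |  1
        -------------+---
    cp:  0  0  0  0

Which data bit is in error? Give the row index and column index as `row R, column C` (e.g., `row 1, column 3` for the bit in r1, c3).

row 1, column 0

Recompute each row's even parity and compare to rp:
  r0: data parity 0, sent rp 0 → ok
  r1: data parity 0, sent rp 1 → mismatch
  r2: data parity 0, sent rp 0 → ok
  r3: data parity 0, sent rp 0 → ok
  r4: data parity 1, sent rp 1 → ok
Recompute each column's even parity and compare to cp:
  c0: data parity 1, sent cp 0 → mismatch
  c1: data parity 0, sent cp 0 → ok
  c2: data parity 0, sent cp 0 → ok
  c3: data parity 0, sent cp 0 → ok
Exactly one row (r1) and one column (c0) fail → the flipped bit is at their intersection.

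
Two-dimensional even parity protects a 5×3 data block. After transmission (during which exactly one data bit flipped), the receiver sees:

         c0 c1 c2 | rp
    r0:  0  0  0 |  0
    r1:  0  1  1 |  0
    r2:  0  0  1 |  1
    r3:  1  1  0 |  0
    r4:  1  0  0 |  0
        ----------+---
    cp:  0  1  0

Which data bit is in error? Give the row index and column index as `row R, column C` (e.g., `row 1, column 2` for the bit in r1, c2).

row 4, column 1

Recompute each row's even parity and compare to rp:
  r0: data parity 0, sent rp 0 → ok
  r1: data parity 0, sent rp 0 → ok
  r2: data parity 1, sent rp 1 → ok
  r3: data parity 0, sent rp 0 → ok
  r4: data parity 1, sent rp 0 → mismatch
Recompute each column's even parity and compare to cp:
  c0: data parity 0, sent cp 0 → ok
  c1: data parity 0, sent cp 1 → mismatch
  c2: data parity 0, sent cp 0 → ok
Exactly one row (r4) and one column (c1) fail → the flipped bit is at their intersection.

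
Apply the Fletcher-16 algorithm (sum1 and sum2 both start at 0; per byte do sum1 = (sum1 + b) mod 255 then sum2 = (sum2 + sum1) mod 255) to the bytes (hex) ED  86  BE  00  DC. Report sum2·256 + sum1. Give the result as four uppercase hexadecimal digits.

D810

Running sums (mod 255):
  after byte 0 (ED): sum1=237, sum2=237
  after byte 1 (86): sum1=116, sum2=98
  after byte 2 (BE): sum1=51, sum2=149
  after byte 3 (00): sum1=51, sum2=200
  after byte 4 (DC): sum1=16, sum2=216
Checksum = sum2·256 + sum1 = 216·256 + 16 = 55312 = 0xD810.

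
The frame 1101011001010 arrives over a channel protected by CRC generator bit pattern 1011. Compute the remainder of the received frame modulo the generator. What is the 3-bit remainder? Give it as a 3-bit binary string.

000

Modulo-2 division of 1101011001010 by 1011:
  pos 0: 1101 XOR 1011 = 0110
  pos 1: 1100 XOR 1011 = 0111
  pos 2: 1111 XOR 1011 = 0100
  pos 3: 1001 XOR 1011 = 0010
  pos 5: 1000 XOR 1011 = 0011
  pos 7: 1110 XOR 1011 = 0101
  pos 8: 1011 XOR 1011 = 0000
Remainder = 000 (zero — the frame passes the CRC check).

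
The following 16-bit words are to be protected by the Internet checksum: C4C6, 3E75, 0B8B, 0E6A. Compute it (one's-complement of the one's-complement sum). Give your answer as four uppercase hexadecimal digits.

One's-complement addition (fold any carry out of bit 15 back into bit 0):
  0xC4C6 + 0x3E75 = 0x1033B → wrap carry → 0x033C
  0x033C + 0x0B8B = 0x00EC7
  0x0EC7 + 0x0E6A = 0x01D31
One's-complement sum = 0x1D31.
Checksum = ~0x1D31 & 0xFFFF = 0xE2CE.

E2CE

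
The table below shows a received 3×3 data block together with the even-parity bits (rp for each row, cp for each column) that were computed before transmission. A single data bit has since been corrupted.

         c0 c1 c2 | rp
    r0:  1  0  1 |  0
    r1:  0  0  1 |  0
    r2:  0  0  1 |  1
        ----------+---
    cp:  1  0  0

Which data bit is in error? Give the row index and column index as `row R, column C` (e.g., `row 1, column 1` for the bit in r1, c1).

row 1, column 2

Recompute each row's even parity and compare to rp:
  r0: data parity 0, sent rp 0 → ok
  r1: data parity 1, sent rp 0 → mismatch
  r2: data parity 1, sent rp 1 → ok
Recompute each column's even parity and compare to cp:
  c0: data parity 1, sent cp 1 → ok
  c1: data parity 0, sent cp 0 → ok
  c2: data parity 1, sent cp 0 → mismatch
Exactly one row (r1) and one column (c2) fail → the flipped bit is at their intersection.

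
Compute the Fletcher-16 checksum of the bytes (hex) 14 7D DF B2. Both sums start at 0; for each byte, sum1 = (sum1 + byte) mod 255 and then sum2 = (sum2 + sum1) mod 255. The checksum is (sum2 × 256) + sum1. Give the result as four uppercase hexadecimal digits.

Running sums (mod 255):
  after byte 0 (14): sum1=20, sum2=20
  after byte 1 (7D): sum1=145, sum2=165
  after byte 2 (DF): sum1=113, sum2=23
  after byte 3 (B2): sum1=36, sum2=59
Checksum = sum2·256 + sum1 = 59·256 + 36 = 15140 = 0x3B24.

3B24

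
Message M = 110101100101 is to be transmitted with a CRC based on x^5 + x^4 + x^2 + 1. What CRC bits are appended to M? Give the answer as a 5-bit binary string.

11001

Append 5 zeros: 11010110010100000. Divide by 110101 (XOR where the leading bit is 1):
  pos 0: 110101 XOR 110101 = 000000
  pos 6: 100101 XOR 110101 = 010000
  pos 7: 100000 XOR 110101 = 010101
  pos 8: 101010 XOR 110101 = 011111
  pos 9: 111110 XOR 110101 = 001011
  pos 11: 101100 XOR 110101 = 011001
Remainder (last 5 bits) = 11001. This is the CRC / FCS.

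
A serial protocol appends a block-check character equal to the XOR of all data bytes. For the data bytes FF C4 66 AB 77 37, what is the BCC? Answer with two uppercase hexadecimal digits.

B6

XOR the bytes together:
  start with 0xFF
  0xFF ⊕ 0xC4 = 0x3B
  0x3B ⊕ 0x66 = 0x5D
  0x5D ⊕ 0xAB = 0xF6
  0xF6 ⊕ 0x77 = 0x81
  0x81 ⊕ 0x37 = 0xB6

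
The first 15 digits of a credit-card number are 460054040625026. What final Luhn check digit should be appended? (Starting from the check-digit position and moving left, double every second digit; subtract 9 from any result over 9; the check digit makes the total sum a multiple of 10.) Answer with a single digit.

Partial digits right→left: 6 2 0 5 2 6 0 4 0 4 5 0 0 6 4
Double every second digit counting from the check-digit position (so the 1st, 3rd, 5th, ... of the partial from the right).
  doubled (with −9 where >9): 3 0 4 0 0 1 0 8 → sum 16
  kept as-is: 2 5 6 4 4 0 6 → sum 27
Total = 16 + 27 = 43.
Check digit = (10 − (43 mod 10)) mod 10 = 7.

7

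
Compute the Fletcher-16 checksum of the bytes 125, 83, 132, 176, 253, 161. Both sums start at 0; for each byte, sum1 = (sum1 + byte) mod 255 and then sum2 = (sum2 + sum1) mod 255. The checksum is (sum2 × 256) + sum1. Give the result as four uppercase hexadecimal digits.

53A5

Running sums (mod 255):
  after byte 0 (125): sum1=125, sum2=125
  after byte 1 (83): sum1=208, sum2=78
  after byte 2 (132): sum1=85, sum2=163
  after byte 3 (176): sum1=6, sum2=169
  after byte 4 (253): sum1=4, sum2=173
  after byte 5 (161): sum1=165, sum2=83
Checksum = sum2·256 + sum1 = 83·256 + 165 = 21413 = 0x53A5.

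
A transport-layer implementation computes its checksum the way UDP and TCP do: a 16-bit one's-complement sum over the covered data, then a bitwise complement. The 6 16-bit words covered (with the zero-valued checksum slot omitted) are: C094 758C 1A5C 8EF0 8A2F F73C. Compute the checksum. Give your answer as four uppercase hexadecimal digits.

9F25

One's-complement addition (fold any carry out of bit 15 back into bit 0):
  0xC094 + 0x758C = 0x13620 → wrap carry → 0x3621
  0x3621 + 0x1A5C = 0x0507D
  0x507D + 0x8EF0 = 0x0DF6D
  0xDF6D + 0x8A2F = 0x1699C → wrap carry → 0x699D
  0x699D + 0xF73C = 0x160D9 → wrap carry → 0x60DA
One's-complement sum = 0x60DA.
Checksum = ~0x60DA & 0xFFFF = 0x9F25.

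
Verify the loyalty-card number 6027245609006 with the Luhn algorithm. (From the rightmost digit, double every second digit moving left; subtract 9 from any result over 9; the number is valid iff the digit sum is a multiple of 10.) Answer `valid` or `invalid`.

invalid

From the right, keep odd positions and double even positions (subtract 9 from any doubled value over 9):
  doubled (positions 2,4,...): 0 9 3 8 5 0 → sum 25
  kept (positions 1,3,...): 6 0 0 5 2 2 6 → sum 21
Total = 46.
46 mod 10 = 6, so the number is invalid.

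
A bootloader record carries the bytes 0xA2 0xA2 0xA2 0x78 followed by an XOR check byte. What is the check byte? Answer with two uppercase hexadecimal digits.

XOR the bytes together:
  start with 0xA2
  0xA2 ⊕ 0xA2 = 0x00
  0x00 ⊕ 0xA2 = 0xA2
  0xA2 ⊕ 0x78 = 0xDA

DA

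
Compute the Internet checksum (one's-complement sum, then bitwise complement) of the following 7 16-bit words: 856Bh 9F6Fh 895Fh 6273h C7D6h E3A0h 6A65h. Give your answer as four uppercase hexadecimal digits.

One's-complement addition (fold any carry out of bit 15 back into bit 0):
  0x856B + 0x9F6F = 0x124DA → wrap carry → 0x24DB
  0x24DB + 0x895F = 0x0AE3A
  0xAE3A + 0x6273 = 0x110AD → wrap carry → 0x10AE
  0x10AE + 0xC7D6 = 0x0D884
  0xD884 + 0xE3A0 = 0x1BC24 → wrap carry → 0xBC25
  0xBC25 + 0x6A65 = 0x1268A → wrap carry → 0x268B
One's-complement sum = 0x268B.
Checksum = ~0x268B & 0xFFFF = 0xD974.

D974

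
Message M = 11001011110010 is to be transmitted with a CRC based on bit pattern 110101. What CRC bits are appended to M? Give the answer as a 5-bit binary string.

Append 5 zeros: 1100101111001000000. Divide by 110101 (XOR where the leading bit is 1):
  pos 0: 110010 XOR 110101 = 000111
  pos 3: 111111 XOR 110101 = 001010
  pos 5: 101010 XOR 110101 = 011111
  pos 6: 111110 XOR 110101 = 001011
  pos 8: 101110 XOR 110101 = 011011
  pos 9: 110110 XOR 110101 = 000011
  pos 13: 110000 XOR 110101 = 000101
Remainder (last 5 bits) = 00101. This is the CRC / FCS.

00101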